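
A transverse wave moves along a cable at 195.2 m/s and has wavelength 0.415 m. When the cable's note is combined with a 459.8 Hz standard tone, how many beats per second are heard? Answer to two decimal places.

10.56 Hz

Source frequency f = v/λ = 195.2/0.415 = 470.3614 Hz.
f_beat = |470.3614 − 459.8| = 10.56 Hz.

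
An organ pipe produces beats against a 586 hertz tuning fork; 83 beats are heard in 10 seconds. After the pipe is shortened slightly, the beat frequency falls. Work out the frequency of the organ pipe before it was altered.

Beat frequency = 83/10 = 8.3 Hz.
|f − 586| = 8.3, so the organ pipe was at either 577.7 Hz or 594.3 Hz.
A shorter pipe has a higher fundamental; the adjustment raises the organ pipe's frequency.
The beat rate fell, so the adjustment moved the organ pipe toward 586 Hz — it must have started below the reference.

577.7 Hz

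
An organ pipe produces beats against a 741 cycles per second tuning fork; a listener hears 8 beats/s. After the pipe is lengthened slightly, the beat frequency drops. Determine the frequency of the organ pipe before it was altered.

749 Hz

|f − 741| = 8, so the organ pipe was at either 733 Hz or 749 Hz.
A longer pipe has a lower fundamental; the adjustment lowers the organ pipe's frequency.
The beat rate fell, so the adjustment moved the organ pipe toward 741 Hz — it must have started above the reference.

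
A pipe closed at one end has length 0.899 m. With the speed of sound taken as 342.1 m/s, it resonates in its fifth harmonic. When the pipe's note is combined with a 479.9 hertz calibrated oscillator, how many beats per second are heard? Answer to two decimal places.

Closed pipe (odd harmonics): f_n = n·v/(4L) = 5·342.1/(4·0.899) = 475.6674 Hz.
f_beat = |475.6674 − 479.9| = 4.23 Hz.

4.23 Hz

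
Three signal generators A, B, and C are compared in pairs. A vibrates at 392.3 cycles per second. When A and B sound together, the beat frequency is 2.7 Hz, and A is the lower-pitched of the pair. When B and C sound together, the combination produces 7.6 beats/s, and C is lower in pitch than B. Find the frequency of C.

B is above A, so f_B = 392.3 + 2.7 = 395 Hz.
C is below B, so f_C = 395 − 7.6 = 387.4 Hz.

387.4 Hz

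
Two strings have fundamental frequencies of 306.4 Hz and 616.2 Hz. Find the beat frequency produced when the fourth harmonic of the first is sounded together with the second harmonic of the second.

6.8 Hz

Fourth harmonic of the first: 4·306.4 = 1225.6 Hz.
Second harmonic of the second: 2·616.2 = 1232.4 Hz.
f_beat = |1225.6 − 1232.4| = 6.8 Hz.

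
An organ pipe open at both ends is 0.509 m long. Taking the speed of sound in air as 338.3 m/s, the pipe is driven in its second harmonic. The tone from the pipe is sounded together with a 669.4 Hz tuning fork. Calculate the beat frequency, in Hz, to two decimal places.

4.76 Hz

Open pipe: f_n = n·v/(2L) = 2·338.3/(2·0.509) = 664.6365 Hz.
f_beat = |664.6365 − 669.4| = 4.76 Hz.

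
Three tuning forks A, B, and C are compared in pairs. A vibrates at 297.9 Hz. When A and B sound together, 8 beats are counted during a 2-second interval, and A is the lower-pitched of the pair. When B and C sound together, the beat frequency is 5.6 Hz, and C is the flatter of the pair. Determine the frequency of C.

296.3 Hz

A–B: Beat frequency = 8/2 = 4 Hz.
B is above A, so f_B = 297.9 + 4 = 301.9 Hz.
C is below B, so f_C = 301.9 − 5.6 = 296.3 Hz.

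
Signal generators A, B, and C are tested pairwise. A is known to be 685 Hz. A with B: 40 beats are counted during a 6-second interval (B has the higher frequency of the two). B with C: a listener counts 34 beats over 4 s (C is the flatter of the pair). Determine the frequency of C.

A–B: Beat frequency = 40/6 = 6.6667 Hz.
B is above A, so f_B = 685 + 6.6667 = 691.6667 Hz.
B–C: Beat frequency = 34/4 = 8.5 Hz.
C is below B, so f_C = 691.6667 − 8.5 = 683.1667 Hz.

683.1667 Hz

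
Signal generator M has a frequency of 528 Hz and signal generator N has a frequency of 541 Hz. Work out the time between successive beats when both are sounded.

0.077 s

f_beat = |528 − 541| = 13 Hz.
Beat period T = 1 / f_beat = 1 / 13 s.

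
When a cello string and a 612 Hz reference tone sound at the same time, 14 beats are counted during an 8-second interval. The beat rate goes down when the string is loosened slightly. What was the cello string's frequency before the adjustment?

Beat frequency = 14/8 = 1.75 Hz.
|f − 612| = 1.75, so the cello string was at either 610.25 Hz or 613.75 Hz.
Reducing tension lowers a string's frequency; the adjustment lowers the cello string's frequency.
The beat rate fell, so the adjustment moved the cello string toward 612 Hz — it must have started above the reference.

613.75 Hz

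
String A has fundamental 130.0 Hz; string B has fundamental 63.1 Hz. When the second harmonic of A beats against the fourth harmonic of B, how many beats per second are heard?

Second harmonic of the first: 2·130.0 = 260.0 Hz.
Fourth harmonic of the second: 4·63.1 = 252.4 Hz.
f_beat = |260.0 − 252.4| = 7.6 Hz.

7.6 Hz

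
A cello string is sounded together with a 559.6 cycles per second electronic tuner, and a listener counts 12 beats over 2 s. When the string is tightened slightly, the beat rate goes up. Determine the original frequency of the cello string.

Beat frequency = 12/2 = 6 Hz.
|f − 559.6| = 6, so the cello string was at either 553.6 Hz or 565.6 Hz.
Increasing tension raises a string's frequency; the adjustment raises the cello string's frequency.
The beat rate rose, so the adjustment moved the cello string further from 559.6 Hz — it was already above the reference.

565.6 Hz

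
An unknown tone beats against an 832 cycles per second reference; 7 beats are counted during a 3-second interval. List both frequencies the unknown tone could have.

Beat frequency = 7/3 = 2.3333 Hz.
|f − 832| = 2.3333, so f = 832 ± 2.3333.

829.6667 Hz or 834.3333 Hz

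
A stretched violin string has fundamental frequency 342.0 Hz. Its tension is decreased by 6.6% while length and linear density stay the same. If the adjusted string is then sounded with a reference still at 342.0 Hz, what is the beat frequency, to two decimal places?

For a string, f ∝ √T, so the new frequency is 342.0·√0.934 = 330.5214 Hz.
f_beat = |330.5214 − 342.0| = 11.48 Hz.

11.48 Hz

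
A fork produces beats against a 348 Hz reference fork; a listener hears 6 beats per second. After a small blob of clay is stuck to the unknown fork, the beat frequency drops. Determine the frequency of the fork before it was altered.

|f − 348| = 6, so the fork was at either 342 Hz or 354 Hz.
Adding mass to a fork lowers its frequency; the adjustment lowers the fork's frequency.
The beat rate fell, so the adjustment moved the fork toward 348 Hz — it must have started above the reference.

354 Hz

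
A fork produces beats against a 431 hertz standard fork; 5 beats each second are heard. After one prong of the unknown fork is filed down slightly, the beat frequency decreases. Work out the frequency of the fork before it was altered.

426 Hz

|f − 431| = 5, so the fork was at either 426 Hz or 436 Hz.
Filing a prong removes mass and raises the fork's frequency; the adjustment raises the fork's frequency.
The beat rate fell, so the adjustment moved the fork toward 431 Hz — it must have started below the reference.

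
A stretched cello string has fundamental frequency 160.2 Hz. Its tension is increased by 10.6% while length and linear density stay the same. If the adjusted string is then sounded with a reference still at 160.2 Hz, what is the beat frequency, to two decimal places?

For a string, f ∝ √T, so the new frequency is 160.2·√1.106 = 168.4768 Hz.
f_beat = |168.4768 − 160.2| = 8.28 Hz.

8.28 Hz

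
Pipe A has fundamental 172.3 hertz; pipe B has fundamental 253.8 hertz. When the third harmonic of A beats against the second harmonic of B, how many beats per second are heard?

Third harmonic of the first: 3·172.3 = 516.9 Hz.
Second harmonic of the second: 2·253.8 = 507.6 Hz.
f_beat = |516.9 − 507.6| = 9.3 Hz.

9.3 Hz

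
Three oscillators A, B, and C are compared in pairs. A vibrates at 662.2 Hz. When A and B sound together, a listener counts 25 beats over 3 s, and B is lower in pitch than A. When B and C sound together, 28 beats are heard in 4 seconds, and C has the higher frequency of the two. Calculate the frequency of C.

A–B: Beat frequency = 25/3 = 8.3333 Hz.
B is below A, so f_B = 662.2 − 8.3333 = 653.8667 Hz.
B–C: Beat frequency = 28/4 = 7 Hz.
C is above B, so f_C = 653.8667 + 7 = 660.8667 Hz.

660.8667 Hz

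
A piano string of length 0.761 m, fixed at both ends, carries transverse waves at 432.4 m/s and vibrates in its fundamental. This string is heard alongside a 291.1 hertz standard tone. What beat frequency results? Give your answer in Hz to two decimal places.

7.00 Hz

For a string fixed at both ends, f_n = n·v/(2L) = 1·432.4/(2·0.761) = 284.0999 Hz.
f_beat = |284.0999 − 291.1| = 7.00 Hz.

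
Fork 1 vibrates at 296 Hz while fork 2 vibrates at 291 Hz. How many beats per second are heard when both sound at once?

f_beat = |f₁ − f₂|.
|296 − 291| = 5 Hz.

5 Hz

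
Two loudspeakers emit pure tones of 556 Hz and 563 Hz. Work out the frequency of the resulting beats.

f_beat = |f₁ − f₂|.
|556 − 563| = 7 Hz.

7 Hz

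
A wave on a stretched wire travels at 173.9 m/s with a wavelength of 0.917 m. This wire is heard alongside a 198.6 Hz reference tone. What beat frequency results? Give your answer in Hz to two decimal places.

8.96 Hz

Source frequency f = v/λ = 173.9/0.917 = 189.6401 Hz.
f_beat = |189.6401 − 198.6| = 8.96 Hz.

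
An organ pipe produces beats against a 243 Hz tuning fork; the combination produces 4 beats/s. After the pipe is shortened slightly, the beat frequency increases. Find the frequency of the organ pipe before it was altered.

|f − 243| = 4, so the organ pipe was at either 239 Hz or 247 Hz.
A shorter pipe has a higher fundamental; the adjustment raises the organ pipe's frequency.
The beat rate rose, so the adjustment moved the organ pipe further from 243 Hz — it was already above the reference.

247 Hz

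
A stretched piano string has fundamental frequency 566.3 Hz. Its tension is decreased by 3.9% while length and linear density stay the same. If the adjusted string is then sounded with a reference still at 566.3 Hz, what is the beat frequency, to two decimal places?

11.15 Hz

For a string, f ∝ √T, so the new frequency is 566.3·√0.961 = 555.1473 Hz.
f_beat = |555.1473 − 566.3| = 11.15 Hz.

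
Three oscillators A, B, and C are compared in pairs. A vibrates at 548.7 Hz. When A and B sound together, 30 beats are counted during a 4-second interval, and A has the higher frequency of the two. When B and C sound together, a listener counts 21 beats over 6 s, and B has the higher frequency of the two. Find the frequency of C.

537.7 Hz

A–B: Beat frequency = 30/4 = 7.5 Hz.
B is below A, so f_B = 548.7 − 7.5 = 541.2 Hz.
B–C: Beat frequency = 21/6 = 3.5 Hz.
C is below B, so f_C = 541.2 − 3.5 = 537.7 Hz.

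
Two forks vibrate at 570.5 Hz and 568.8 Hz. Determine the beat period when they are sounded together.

0.588 s

f_beat = |570.5 − 568.8| = 1.7 Hz.
Beat period T = 1 / f_beat = 1 / 1.7 s.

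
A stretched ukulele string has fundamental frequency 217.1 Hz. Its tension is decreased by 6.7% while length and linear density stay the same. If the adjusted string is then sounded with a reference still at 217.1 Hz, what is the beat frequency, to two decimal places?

7.40 Hz

For a string, f ∝ √T, so the new frequency is 217.1·√0.933 = 209.7011 Hz.
f_beat = |209.7011 − 217.1| = 7.40 Hz.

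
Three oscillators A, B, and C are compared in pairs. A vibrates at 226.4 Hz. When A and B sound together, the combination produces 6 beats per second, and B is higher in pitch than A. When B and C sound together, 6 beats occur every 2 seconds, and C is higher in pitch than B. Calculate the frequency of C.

B is above A, so f_B = 226.4 + 6 = 232.4 Hz.
B–C: Beat frequency = 6/2 = 3 Hz.
C is above B, so f_C = 232.4 + 3 = 235.4 Hz.

235.4 Hz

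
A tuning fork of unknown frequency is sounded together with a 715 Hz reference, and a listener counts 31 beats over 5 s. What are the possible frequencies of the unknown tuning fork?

708.8 Hz or 721.2 Hz

Beat frequency = 31/5 = 6.2 Hz.
|f − 715| = 6.2, so f = 715 ± 6.2.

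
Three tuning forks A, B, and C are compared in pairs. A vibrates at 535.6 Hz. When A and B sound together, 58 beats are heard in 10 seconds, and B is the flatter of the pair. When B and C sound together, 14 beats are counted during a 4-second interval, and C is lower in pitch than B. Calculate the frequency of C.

526.3 Hz

A–B: Beat frequency = 58/10 = 5.8 Hz.
B is below A, so f_B = 535.6 − 5.8 = 529.8 Hz.
B–C: Beat frequency = 14/4 = 3.5 Hz.
C is below B, so f_C = 529.8 − 3.5 = 526.3 Hz.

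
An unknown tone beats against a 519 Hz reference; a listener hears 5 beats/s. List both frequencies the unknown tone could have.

|f − 519| = 5, so f = 519 ± 5.

514 Hz or 524 Hz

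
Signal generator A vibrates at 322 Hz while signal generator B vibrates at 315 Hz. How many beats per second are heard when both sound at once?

7 Hz

The beat frequency equals the magnitude of the frequency difference.
|322 − 315| = 7 Hz.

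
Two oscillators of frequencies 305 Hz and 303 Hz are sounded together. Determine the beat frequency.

Beats arise from superposition of two nearby frequencies; the beat rate is |f₁ − f₂|.
|305 − 303| = 2 Hz.

2 Hz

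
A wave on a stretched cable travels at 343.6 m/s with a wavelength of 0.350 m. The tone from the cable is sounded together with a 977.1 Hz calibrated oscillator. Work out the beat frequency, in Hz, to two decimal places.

4.61 Hz

Source frequency f = v/λ = 343.6/0.350 = 981.7143 Hz.
f_beat = |981.7143 − 977.1| = 4.61 Hz.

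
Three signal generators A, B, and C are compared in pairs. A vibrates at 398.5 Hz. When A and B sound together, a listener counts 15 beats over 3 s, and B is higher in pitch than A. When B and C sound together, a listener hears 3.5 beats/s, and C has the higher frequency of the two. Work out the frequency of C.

407 Hz

A–B: Beat frequency = 15/3 = 5 Hz.
B is above A, so f_B = 398.5 + 5 = 403.5 Hz.
C is above B, so f_C = 403.5 + 3.5 = 407 Hz.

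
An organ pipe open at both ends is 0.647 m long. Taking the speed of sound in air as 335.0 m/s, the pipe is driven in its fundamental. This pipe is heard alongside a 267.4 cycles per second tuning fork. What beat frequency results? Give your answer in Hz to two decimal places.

Open pipe: f_n = n·v/(2L) = 1·335.0/(2·0.647) = 258.8872 Hz.
f_beat = |258.8872 − 267.4| = 8.51 Hz.

8.51 Hz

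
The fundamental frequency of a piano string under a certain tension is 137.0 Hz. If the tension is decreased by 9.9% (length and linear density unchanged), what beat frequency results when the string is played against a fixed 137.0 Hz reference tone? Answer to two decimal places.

6.96 Hz

For a string, f ∝ √T, so the new frequency is 137.0·√0.901 = 130.0418 Hz.
f_beat = |130.0418 − 137.0| = 6.96 Hz.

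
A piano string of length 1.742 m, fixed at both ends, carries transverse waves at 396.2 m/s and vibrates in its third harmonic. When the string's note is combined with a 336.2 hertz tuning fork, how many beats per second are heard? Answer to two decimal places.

4.96 Hz

For a string fixed at both ends, f_n = n·v/(2L) = 3·396.2/(2·1.742) = 341.1596 Hz.
f_beat = |341.1596 − 336.2| = 4.96 Hz.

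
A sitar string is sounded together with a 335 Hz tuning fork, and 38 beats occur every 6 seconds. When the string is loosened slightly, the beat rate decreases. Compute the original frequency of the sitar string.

341.3333 Hz

Beat frequency = 38/6 = 6.3333 Hz.
|f − 335| = 6.3333, so the sitar string was at either 328.6667 Hz or 341.3333 Hz.
Reducing tension lowers a string's frequency; the adjustment lowers the sitar string's frequency.
The beat rate fell, so the adjustment moved the sitar string toward 335 Hz — it must have started above the reference.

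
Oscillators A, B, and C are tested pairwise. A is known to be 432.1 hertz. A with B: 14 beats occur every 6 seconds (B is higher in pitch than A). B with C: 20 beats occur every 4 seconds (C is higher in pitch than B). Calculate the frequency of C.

439.4333 Hz

A–B: Beat frequency = 14/6 = 2.3333 Hz.
B is above A, so f_B = 432.1 + 2.3333 = 434.4333 Hz.
B–C: Beat frequency = 20/4 = 5 Hz.
C is above B, so f_C = 434.4333 + 5 = 439.4333 Hz.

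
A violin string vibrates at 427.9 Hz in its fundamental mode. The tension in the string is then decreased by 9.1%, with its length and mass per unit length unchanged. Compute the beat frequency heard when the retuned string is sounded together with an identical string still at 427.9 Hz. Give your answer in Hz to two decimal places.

For a string, f ∝ √T, so the new frequency is 427.9·√0.909 = 407.9662 Hz.
f_beat = |407.9662 − 427.9| = 19.93 Hz.

19.93 Hz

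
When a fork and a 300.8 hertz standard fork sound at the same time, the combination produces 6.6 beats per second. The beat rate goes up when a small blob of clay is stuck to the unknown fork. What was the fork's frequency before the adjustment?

294.2 Hz

|f − 300.8| = 6.6, so the fork was at either 294.2 Hz or 307.4 Hz.
Adding mass to a fork lowers its frequency; the adjustment lowers the fork's frequency.
The beat rate rose, so the adjustment moved the fork further from 300.8 Hz — it was already below the reference.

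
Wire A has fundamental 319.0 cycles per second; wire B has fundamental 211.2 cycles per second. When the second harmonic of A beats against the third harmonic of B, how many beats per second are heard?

Second harmonic of the first: 2·319.0 = 638.0 Hz.
Third harmonic of the second: 3·211.2 = 633.6 Hz.
f_beat = |638.0 − 633.6| = 4.4 Hz.

4.4 Hz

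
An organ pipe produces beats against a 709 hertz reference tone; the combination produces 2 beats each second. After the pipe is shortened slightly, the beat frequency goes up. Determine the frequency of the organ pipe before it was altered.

711 Hz

|f − 709| = 2, so the organ pipe was at either 707 Hz or 711 Hz.
A shorter pipe has a higher fundamental; the adjustment raises the organ pipe's frequency.
The beat rate rose, so the adjustment moved the organ pipe further from 709 Hz — it was already above the reference.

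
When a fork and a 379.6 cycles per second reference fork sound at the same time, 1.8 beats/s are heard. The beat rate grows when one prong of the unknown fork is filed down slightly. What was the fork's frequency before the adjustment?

381.4 Hz

|f − 379.6| = 1.8, so the fork was at either 377.8 Hz or 381.4 Hz.
Filing a prong removes mass and raises the fork's frequency; the adjustment raises the fork's frequency.
The beat rate rose, so the adjustment moved the fork further from 379.6 Hz — it was already above the reference.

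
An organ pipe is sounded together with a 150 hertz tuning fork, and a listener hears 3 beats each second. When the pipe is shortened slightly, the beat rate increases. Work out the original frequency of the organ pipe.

|f − 150| = 3, so the organ pipe was at either 147 Hz or 153 Hz.
A shorter pipe has a higher fundamental; the adjustment raises the organ pipe's frequency.
The beat rate rose, so the adjustment moved the organ pipe further from 150 Hz — it was already above the reference.

153 Hz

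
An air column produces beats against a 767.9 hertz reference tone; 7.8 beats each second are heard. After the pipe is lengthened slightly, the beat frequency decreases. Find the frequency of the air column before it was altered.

|f − 767.9| = 7.8, so the air column was at either 760.1 Hz or 775.7 Hz.
A longer pipe has a lower fundamental; the adjustment lowers the air column's frequency.
The beat rate fell, so the adjustment moved the air column toward 767.9 Hz — it must have started above the reference.

775.7 Hz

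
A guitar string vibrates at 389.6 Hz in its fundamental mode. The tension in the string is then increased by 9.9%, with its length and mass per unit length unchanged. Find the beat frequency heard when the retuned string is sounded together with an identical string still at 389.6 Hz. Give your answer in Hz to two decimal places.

18.83 Hz

For a string, f ∝ √T, so the new frequency is 389.6·√1.099 = 408.4302 Hz.
f_beat = |408.4302 − 389.6| = 18.83 Hz.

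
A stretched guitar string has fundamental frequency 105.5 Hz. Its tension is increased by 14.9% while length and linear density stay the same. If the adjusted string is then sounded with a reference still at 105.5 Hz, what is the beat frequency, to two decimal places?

7.59 Hz

For a string, f ∝ √T, so the new frequency is 105.5·√1.149 = 113.0869 Hz.
f_beat = |113.0869 − 105.5| = 7.59 Hz.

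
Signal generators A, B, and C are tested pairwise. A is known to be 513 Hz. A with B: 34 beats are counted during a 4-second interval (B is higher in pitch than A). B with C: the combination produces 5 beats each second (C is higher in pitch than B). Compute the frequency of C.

526.5 Hz

A–B: Beat frequency = 34/4 = 8.5 Hz.
B is above A, so f_B = 513 + 8.5 = 521.5 Hz.
C is above B, so f_C = 521.5 + 5 = 526.5 Hz.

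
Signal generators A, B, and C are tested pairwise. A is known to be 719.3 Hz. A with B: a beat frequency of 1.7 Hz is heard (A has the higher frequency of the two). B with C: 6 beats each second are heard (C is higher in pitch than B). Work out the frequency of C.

B is below A, so f_B = 719.3 − 1.7 = 717.6 Hz.
C is above B, so f_C = 717.6 + 6 = 723.6 Hz.

723.6 Hz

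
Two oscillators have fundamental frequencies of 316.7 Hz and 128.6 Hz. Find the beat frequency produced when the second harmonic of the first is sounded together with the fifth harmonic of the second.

Second harmonic of the first: 2·316.7 = 633.4 Hz.
Fifth harmonic of the second: 5·128.6 = 643.0 Hz.
f_beat = |633.4 − 643.0| = 9.6 Hz.

9.6 Hz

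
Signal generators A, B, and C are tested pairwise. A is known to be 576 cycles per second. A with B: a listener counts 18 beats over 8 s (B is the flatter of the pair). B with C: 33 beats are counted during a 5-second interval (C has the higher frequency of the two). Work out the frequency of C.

A–B: Beat frequency = 18/8 = 2.25 Hz.
B is below A, so f_B = 576 − 2.25 = 573.75 Hz.
B–C: Beat frequency = 33/5 = 6.6 Hz.
C is above B, so f_C = 573.75 + 6.6 = 580.35 Hz.

580.35 Hz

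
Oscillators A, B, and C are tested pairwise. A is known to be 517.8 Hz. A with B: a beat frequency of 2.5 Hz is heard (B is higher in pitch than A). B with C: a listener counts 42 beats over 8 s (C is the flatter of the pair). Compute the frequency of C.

515.05 Hz

B is above A, so f_B = 517.8 + 2.5 = 520.3 Hz.
B–C: Beat frequency = 42/8 = 5.25 Hz.
C is below B, so f_C = 520.3 − 5.25 = 515.05 Hz.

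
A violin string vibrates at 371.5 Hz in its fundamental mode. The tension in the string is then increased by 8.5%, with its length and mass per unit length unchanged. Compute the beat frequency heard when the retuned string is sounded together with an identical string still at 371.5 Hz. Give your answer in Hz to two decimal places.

15.47 Hz

For a string, f ∝ √T, so the new frequency is 371.5·√1.085 = 386.9668 Hz.
f_beat = |386.9668 − 371.5| = 15.47 Hz.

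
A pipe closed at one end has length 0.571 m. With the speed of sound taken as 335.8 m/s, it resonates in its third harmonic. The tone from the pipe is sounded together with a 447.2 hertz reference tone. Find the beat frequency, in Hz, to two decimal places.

6.13 Hz

Closed pipe (odd harmonics): f_n = n·v/(4L) = 3·335.8/(4·0.571) = 441.0683 Hz.
f_beat = |441.0683 − 447.2| = 6.13 Hz.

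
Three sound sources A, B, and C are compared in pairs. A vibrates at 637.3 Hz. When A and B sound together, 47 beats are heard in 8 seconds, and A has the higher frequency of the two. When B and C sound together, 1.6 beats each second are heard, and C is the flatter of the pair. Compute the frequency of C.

A–B: Beat frequency = 47/8 = 5.875 Hz.
B is below A, so f_B = 637.3 − 5.875 = 631.425 Hz.
C is below B, so f_C = 631.425 − 1.6 = 629.825 Hz.

629.825 Hz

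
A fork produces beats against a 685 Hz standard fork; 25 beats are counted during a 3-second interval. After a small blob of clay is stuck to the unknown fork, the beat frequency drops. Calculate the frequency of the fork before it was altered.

Beat frequency = 25/3 = 8.3333 Hz.
|f − 685| = 8.3333, so the fork was at either 676.6667 Hz or 693.3333 Hz.
Adding mass to a fork lowers its frequency; the adjustment lowers the fork's frequency.
The beat rate fell, so the adjustment moved the fork toward 685 Hz — it must have started above the reference.

693.3333 Hz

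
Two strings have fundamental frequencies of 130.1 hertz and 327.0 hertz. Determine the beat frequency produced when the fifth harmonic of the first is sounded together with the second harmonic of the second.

Fifth harmonic of the first: 5·130.1 = 650.5 Hz.
Second harmonic of the second: 2·327.0 = 654.0 Hz.
f_beat = |650.5 − 654.0| = 3.5 Hz.

3.5 Hz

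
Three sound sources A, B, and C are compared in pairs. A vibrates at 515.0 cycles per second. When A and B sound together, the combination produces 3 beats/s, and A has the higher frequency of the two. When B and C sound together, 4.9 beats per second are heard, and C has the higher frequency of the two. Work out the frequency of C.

B is below A, so f_B = 515.0 − 3 = 512 Hz.
C is above B, so f_C = 512 + 4.9 = 516.9 Hz.

516.9 Hz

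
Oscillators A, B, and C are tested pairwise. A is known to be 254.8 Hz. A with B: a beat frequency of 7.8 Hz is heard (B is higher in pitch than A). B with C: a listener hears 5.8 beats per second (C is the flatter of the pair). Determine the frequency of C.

B is above A, so f_B = 254.8 + 7.8 = 262.6 Hz.
C is below B, so f_C = 262.6 − 5.8 = 256.8 Hz.

256.8 Hz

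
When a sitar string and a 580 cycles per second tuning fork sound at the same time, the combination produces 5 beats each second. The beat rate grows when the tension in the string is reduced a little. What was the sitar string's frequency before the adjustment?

|f − 580| = 5, so the sitar string was at either 575 Hz or 585 Hz.
Lower tension means lower frequency; the adjustment lowers the sitar string's frequency.
The beat rate rose, so the adjustment moved the sitar string further from 580 Hz — it was already below the reference.

575 Hz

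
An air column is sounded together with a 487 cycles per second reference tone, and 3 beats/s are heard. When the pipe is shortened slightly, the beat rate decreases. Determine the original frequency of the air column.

484 Hz

|f − 487| = 3, so the air column was at either 484 Hz or 490 Hz.
A shorter pipe has a higher fundamental; the adjustment raises the air column's frequency.
The beat rate fell, so the adjustment moved the air column toward 487 Hz — it must have started below the reference.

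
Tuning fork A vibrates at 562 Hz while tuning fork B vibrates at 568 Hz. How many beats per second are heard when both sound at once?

The beat frequency equals the magnitude of the frequency difference.
|562 − 568| = 6 Hz.

6 Hz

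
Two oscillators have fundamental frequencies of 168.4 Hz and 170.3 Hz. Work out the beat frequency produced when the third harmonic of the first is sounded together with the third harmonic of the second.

Third harmonic of the first: 3·168.4 = 505.2 Hz.
Third harmonic of the second: 3·170.3 = 510.9 Hz.
f_beat = |505.2 − 510.9| = 5.7 Hz.

5.7 Hz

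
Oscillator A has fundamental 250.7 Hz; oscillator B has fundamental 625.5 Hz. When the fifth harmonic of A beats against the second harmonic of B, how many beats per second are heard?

Fifth harmonic of the first: 5·250.7 = 1253.5 Hz.
Second harmonic of the second: 2·625.5 = 1251.0 Hz.
f_beat = |1253.5 − 1251.0| = 2.5 Hz.

2.5 Hz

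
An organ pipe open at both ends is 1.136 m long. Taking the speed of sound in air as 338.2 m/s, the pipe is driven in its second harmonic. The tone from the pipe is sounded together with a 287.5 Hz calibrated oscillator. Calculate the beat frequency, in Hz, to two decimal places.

Open pipe: f_n = n·v/(2L) = 2·338.2/(2·1.136) = 297.7113 Hz.
f_beat = |297.7113 − 287.5| = 10.21 Hz.

10.21 Hz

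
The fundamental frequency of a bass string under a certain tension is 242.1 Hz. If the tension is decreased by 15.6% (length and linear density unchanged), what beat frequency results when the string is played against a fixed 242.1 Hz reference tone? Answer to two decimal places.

For a string, f ∝ √T, so the new frequency is 242.1·√0.844 = 222.4160 Hz.
f_beat = |222.4160 − 242.1| = 19.68 Hz.

19.68 Hz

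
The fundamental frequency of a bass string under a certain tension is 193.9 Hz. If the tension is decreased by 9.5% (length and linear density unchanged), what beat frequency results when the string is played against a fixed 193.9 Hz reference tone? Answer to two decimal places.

9.44 Hz

For a string, f ∝ √T, so the new frequency is 193.9·√0.905 = 184.4600 Hz.
f_beat = |184.4600 − 193.9| = 9.44 Hz.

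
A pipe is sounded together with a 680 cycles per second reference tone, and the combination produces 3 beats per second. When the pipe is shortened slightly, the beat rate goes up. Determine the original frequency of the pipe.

683 Hz

|f − 680| = 3, so the pipe was at either 677 Hz or 683 Hz.
A shorter pipe has a higher fundamental; the adjustment raises the pipe's frequency.
The beat rate rose, so the adjustment moved the pipe further from 680 Hz — it was already above the reference.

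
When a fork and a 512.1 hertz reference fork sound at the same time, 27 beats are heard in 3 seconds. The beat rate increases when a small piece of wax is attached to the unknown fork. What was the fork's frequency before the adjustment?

503.1 Hz

Beat frequency = 27/3 = 9 Hz.
|f − 512.1| = 9, so the fork was at either 503.1 Hz or 521.1 Hz.
Loading a fork with wax lowers its frequency; the adjustment lowers the fork's frequency.
The beat rate rose, so the adjustment moved the fork further from 512.1 Hz — it was already below the reference.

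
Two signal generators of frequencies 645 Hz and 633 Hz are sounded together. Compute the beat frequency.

12 Hz

The beat frequency equals the magnitude of the frequency difference.
|645 − 633| = 12 Hz.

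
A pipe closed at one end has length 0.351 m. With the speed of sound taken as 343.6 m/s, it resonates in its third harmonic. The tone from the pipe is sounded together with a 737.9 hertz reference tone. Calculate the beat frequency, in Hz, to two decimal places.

3.71 Hz

Closed pipe (odd harmonics): f_n = n·v/(4L) = 3·343.6/(4·0.351) = 734.1880 Hz.
f_beat = |734.1880 − 737.9| = 3.71 Hz.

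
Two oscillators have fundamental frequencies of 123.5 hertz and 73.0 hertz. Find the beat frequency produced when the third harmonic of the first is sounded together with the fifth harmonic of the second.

5.5 Hz

Third harmonic of the first: 3·123.5 = 370.5 Hz.
Fifth harmonic of the second: 5·73.0 = 365.0 Hz.
f_beat = |370.5 − 365.0| = 5.5 Hz.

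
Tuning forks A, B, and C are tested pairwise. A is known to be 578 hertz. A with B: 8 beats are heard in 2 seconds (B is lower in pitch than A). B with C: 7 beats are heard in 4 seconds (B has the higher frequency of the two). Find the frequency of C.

572.25 Hz

A–B: Beat frequency = 8/2 = 4 Hz.
B is below A, so f_B = 578 − 4 = 574 Hz.
B–C: Beat frequency = 7/4 = 1.75 Hz.
C is below B, so f_C = 574 − 1.75 = 572.25 Hz.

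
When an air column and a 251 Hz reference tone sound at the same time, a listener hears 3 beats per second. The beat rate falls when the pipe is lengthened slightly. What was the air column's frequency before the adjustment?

254 Hz

|f − 251| = 3, so the air column was at either 248 Hz or 254 Hz.
A longer pipe has a lower fundamental; the adjustment lowers the air column's frequency.
The beat rate fell, so the adjustment moved the air column toward 251 Hz — it must have started above the reference.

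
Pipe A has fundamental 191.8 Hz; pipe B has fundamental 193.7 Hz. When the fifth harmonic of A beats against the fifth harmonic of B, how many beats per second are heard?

9.5 Hz

Fifth harmonic of the first: 5·191.8 = 959.0 Hz.
Fifth harmonic of the second: 5·193.7 = 968.5 Hz.
f_beat = |959.0 − 968.5| = 9.5 Hz.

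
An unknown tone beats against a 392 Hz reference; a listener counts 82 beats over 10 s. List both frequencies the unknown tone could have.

Beat frequency = 82/10 = 8.2 Hz.
|f − 392| = 8.2, so f = 392 ± 8.2.

383.8 Hz or 400.2 Hz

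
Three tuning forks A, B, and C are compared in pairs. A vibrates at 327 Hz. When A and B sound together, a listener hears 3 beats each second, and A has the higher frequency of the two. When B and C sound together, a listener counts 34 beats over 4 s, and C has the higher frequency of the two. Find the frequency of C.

332.5 Hz

B is below A, so f_B = 327 − 3 = 324 Hz.
B–C: Beat frequency = 34/4 = 8.5 Hz.
C is above B, so f_C = 324 + 8.5 = 332.5 Hz.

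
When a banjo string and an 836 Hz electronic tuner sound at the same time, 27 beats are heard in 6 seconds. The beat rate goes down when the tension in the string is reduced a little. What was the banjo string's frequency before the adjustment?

Beat frequency = 27/6 = 4.5 Hz.
|f − 836| = 4.5, so the banjo string was at either 831.5 Hz or 840.5 Hz.
Lower tension means lower frequency; the adjustment lowers the banjo string's frequency.
The beat rate fell, so the adjustment moved the banjo string toward 836 Hz — it must have started above the reference.

840.5 Hz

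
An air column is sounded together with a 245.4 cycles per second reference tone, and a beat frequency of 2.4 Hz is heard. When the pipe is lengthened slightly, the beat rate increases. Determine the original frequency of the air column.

|f − 245.4| = 2.4, so the air column was at either 243 Hz or 247.8 Hz.
A longer pipe has a lower fundamental; the adjustment lowers the air column's frequency.
The beat rate rose, so the adjustment moved the air column further from 245.4 Hz — it was already below the reference.

243 Hz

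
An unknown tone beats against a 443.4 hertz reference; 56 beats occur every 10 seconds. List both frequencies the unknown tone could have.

Beat frequency = 56/10 = 5.6 Hz.
|f − 443.4| = 5.6, so f = 443.4 ± 5.6.

437.8 Hz or 449 Hz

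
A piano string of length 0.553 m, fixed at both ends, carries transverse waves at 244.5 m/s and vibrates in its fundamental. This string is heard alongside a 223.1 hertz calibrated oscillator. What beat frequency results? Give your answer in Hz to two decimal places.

2.03 Hz

For a string fixed at both ends, f_n = n·v/(2L) = 1·244.5/(2·0.553) = 221.0669 Hz.
f_beat = |221.0669 − 223.1| = 2.03 Hz.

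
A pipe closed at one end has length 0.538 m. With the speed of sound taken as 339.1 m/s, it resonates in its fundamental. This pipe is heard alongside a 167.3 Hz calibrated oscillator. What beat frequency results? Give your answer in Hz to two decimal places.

Closed pipe (odd harmonics): f_n = n·v/(4L) = 1·339.1/(4·0.538) = 157.5743 Hz.
f_beat = |157.5743 − 167.3| = 9.73 Hz.

9.73 Hz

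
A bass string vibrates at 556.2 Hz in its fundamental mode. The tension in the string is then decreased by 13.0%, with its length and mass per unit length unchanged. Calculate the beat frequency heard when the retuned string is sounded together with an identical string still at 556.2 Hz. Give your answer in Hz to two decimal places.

37.41 Hz

For a string, f ∝ √T, so the new frequency is 556.2·√0.870 = 518.7888 Hz.
f_beat = |518.7888 − 556.2| = 37.41 Hz.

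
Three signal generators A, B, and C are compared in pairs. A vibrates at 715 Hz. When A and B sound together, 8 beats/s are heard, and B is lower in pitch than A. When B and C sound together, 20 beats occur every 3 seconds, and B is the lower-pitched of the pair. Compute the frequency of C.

B is below A, so f_B = 715 − 8 = 707 Hz.
B–C: Beat frequency = 20/3 = 6.6667 Hz.
C is above B, so f_C = 707 + 6.6667 = 713.6667 Hz.

713.6667 Hz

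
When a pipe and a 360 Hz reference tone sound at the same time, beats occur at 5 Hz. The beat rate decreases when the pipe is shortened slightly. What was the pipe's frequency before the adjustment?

355 Hz

|f − 360| = 5, so the pipe was at either 355 Hz or 365 Hz.
A shorter pipe has a higher fundamental; the adjustment raises the pipe's frequency.
The beat rate fell, so the adjustment moved the pipe toward 360 Hz — it must have started below the reference.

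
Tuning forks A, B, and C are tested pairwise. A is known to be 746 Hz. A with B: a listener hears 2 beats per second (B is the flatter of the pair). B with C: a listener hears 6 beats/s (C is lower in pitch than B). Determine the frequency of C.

B is below A, so f_B = 746 − 2 = 744 Hz.
C is below B, so f_C = 744 − 6 = 738 Hz.

738 Hz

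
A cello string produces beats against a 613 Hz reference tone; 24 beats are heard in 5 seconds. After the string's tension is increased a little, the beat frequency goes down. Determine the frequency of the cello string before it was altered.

Beat frequency = 24/5 = 4.8 Hz.
|f − 613| = 4.8, so the cello string was at either 608.2 Hz or 617.8 Hz.
Higher tension means higher frequency; the adjustment raises the cello string's frequency.
The beat rate fell, so the adjustment moved the cello string toward 613 Hz — it must have started below the reference.

608.2 Hz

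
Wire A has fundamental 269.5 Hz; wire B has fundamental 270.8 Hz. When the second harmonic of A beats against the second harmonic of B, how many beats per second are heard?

2.6 Hz

Second harmonic of the first: 2·269.5 = 539.0 Hz.
Second harmonic of the second: 2·270.8 = 541.6 Hz.
f_beat = |539.0 − 541.6| = 2.6 Hz.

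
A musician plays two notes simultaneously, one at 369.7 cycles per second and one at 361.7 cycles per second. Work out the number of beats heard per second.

8 Hz

f_beat = |f₁ − f₂|.
|369.7 − 361.7| = 8 Hz.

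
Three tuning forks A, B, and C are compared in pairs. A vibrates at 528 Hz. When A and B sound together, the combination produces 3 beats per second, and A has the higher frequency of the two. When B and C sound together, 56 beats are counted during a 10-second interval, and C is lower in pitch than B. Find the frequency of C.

B is below A, so f_B = 528 − 3 = 525 Hz.
B–C: Beat frequency = 56/10 = 5.6 Hz.
C is below B, so f_C = 525 − 5.6 = 519.4 Hz.

519.4 Hz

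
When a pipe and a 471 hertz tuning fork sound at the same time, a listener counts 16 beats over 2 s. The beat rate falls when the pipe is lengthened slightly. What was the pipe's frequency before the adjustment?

479 Hz

Beat frequency = 16/2 = 8 Hz.
|f − 471| = 8, so the pipe was at either 463 Hz or 479 Hz.
A longer pipe has a lower fundamental; the adjustment lowers the pipe's frequency.
The beat rate fell, so the adjustment moved the pipe toward 471 Hz — it must have started above the reference.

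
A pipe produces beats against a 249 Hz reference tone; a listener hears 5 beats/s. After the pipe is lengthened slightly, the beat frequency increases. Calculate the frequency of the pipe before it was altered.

|f − 249| = 5, so the pipe was at either 244 Hz or 254 Hz.
A longer pipe has a lower fundamental; the adjustment lowers the pipe's frequency.
The beat rate rose, so the adjustment moved the pipe further from 249 Hz — it was already below the reference.

244 Hz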